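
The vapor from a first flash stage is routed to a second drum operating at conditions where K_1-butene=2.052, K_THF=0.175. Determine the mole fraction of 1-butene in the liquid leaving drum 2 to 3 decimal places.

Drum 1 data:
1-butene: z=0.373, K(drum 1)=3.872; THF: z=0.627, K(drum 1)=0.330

Drum 1:
Newton iteration, ψ₁⁰ = 0.45:
  ψ₁ = 0.450: g = -0.1341, g' = -1.162 → ψ₁ = 0.335
  ψ₁ = 0.335: g = 0.0048, g' = -1.268 → ψ₁ = 0.338
Converged at ψ₁ = 0.338.
Drum-1 compositions:
  1-butene: x = 0.189, y = 0.732
  THF: x = 0.811, y = 0.268
Drum-2 feed = drum-1 vapor: z₂ = (0.7324, 0.2676).
Drum 2:
Material balance + equilibrium reduce to Σ zᵢ(Kᵢ−1)/(1+ψ₂(Kᵢ−1)) = 0.
g(0) = ΣzᵢKᵢ − 1 = 0.550 and g(1) = 1 − Σzᵢ/Kᵢ = -0.886, so a root lies in (0, 1).
Binary case is linear: z₁(K₁−1)(1+ψ₂(K₂−1)) + z₂(K₂−1)(1+ψ₂(K₁−1)) = 0
⇒ ψ₂ = [z₁(K₁−1)+z₂(K₂−1)] / [−(K₁−1)(K₂−1)] = 0.5498/0.8679 = 0.633
  1-butene: x = 0.440, y = 0.902
  THF: x = 0.560, y = 0.098

x_1-butene (drum 2) = 0.440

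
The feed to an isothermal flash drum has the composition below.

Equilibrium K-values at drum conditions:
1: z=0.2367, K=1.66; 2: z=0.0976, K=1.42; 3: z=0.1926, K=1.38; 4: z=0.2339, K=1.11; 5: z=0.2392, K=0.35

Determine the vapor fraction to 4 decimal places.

Material balance + equilibrium reduce to Σ zᵢ(Kᵢ−1)/(1+ψ(Kᵢ−1)) = 0.
Check two-phase: ΣzᵢKᵢ = 1.1407 > 1 and Σzᵢ/Kᵢ = 1.2450 > 1, so g(0) = 0.1407 > 0 and g(1) = -0.2450 < 0.
Newton–Raphson from ψ = 0.5:
  ψ = 0.5000: g = 0.00689, g' = -0.3140 → ψ = 0.5219
  ψ = 0.5219: g = -0.00009, g' = -0.3220 → ψ = 0.5217
Converged at ψ = 0.5217.

ψ = 0.5217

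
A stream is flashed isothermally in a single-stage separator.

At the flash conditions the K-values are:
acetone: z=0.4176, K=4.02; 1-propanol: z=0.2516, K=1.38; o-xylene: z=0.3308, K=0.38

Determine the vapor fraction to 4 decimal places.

ψ = 0.8412

Material balance + equilibrium reduce to Σ zᵢ(Kᵢ−1)/(1+ψ(Kᵢ−1)) = 0.
Feasibility: ΣzᵢKᵢ = 2.1517, Σzᵢ/Kᵢ = 1.1567 — both > 1, two phases present.
Newton–Raphson from ψ = 0.69:
  ψ = 0.6900: g = 0.12627, g' = -0.8117 → ψ = 0.8456
  ψ = 0.8456: g = -0.00385, g' = -0.8842 → ψ = 0.8412
Converged at ψ = 0.8412.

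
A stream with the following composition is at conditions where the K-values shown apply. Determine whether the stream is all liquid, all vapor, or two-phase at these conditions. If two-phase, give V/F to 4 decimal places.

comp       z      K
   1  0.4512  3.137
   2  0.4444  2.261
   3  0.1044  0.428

ΣzᵢKᵢ = 2.4649; Σzᵢ/Kᵢ = 0.5843.
Since Σzᵢ/Kᵢ < 1 the mixture is above its dew point — single vapor phase.

all vapor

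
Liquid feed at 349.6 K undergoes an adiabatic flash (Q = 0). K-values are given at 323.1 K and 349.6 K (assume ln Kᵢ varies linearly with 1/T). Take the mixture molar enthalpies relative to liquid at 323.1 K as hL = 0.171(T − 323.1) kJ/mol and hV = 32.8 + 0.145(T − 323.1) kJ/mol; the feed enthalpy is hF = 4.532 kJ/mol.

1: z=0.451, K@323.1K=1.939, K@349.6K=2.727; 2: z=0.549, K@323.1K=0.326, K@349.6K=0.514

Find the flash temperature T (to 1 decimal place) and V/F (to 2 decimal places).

T = 325.1 K, V/F = 0.13

Adiabatic flash: solve Rachford–Rice at each trial T, then check hF = ψ·hV(T) + (1−ψ)·hL(T).
  T = 323.1 K: K = (1.939, 0.326), RR gives ψ = 0.084, H_out = 2.771 kJ/mol
  T = 349.6 K: K = (2.727, 0.514), RR gives ψ = 0.610, H_out = 24.122 kJ/mol
  T = 336.4 K: K = (2.316, 0.413), RR gives ψ = 0.352, H_out = 13.692 kJ/mol
  T = 329.8 K: K = (2.125, 0.368), RR gives ψ = 0.226, H_out = 8.512 kJ/mol
  T = 326.5 K: K = (2.032, 0.347), RR gives ψ = 0.159, H_out = 5.774 kJ/mol
  T = 324.8 K: K = (1.985, 0.336), RR gives ψ = 0.122, H_out = 4.300 kJ/mol
Linear interpolation between T = 324.8 (H_out = 4.300) and T = 326.5 (H_out = 5.774) on hF = 4.532 gives T ≈ 325.1 K, at which ψ = 0.13.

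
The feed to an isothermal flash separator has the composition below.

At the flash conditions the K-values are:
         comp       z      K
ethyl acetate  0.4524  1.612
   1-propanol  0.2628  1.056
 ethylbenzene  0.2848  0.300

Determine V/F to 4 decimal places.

V/F = 0.2885

Material balance + equilibrium reduce to Σ zᵢ(Kᵢ−1)/(1+V/F(Kᵢ−1)) = 0.
g(0) = ΣzᵢKᵢ − 1 = 0.0922 and g(1) = 1 − Σzᵢ/Kᵢ = -0.4788, so a root lies in (0, 1).
Newton iteration, V/F⁰ = 0.5:
  V/F = 0.5000: g = -0.08039, g' = -0.4304 → V/F = 0.3132
  V/F = 0.3132: g = -0.00855, g' = -0.3490 → V/F = 0.2887
  V/F = 0.2887: g = -0.00008, g' = -0.3424 → V/F = 0.2885
Converged at V/F = 0.2885.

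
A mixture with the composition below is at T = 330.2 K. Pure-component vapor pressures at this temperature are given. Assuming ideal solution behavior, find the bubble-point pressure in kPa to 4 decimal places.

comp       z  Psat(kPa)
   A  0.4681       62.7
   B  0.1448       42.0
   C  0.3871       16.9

Pbub = 41.9735 kPa

At the bubble point ψ → 0, so ΣzᵢKᵢ = 1 with Kᵢ = Pᵢˢᵃᵗ/P ⇒ P = ΣzᵢPᵢˢᵃᵗ.
P = 0.4681·62.7 + 0.1448·42.0 + 0.3871·16.9 = 41.9735 kPa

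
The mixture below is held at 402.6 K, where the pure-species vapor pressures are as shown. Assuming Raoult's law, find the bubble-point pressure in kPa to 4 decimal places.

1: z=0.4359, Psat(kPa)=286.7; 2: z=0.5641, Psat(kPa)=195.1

At the bubble point ψ → 0, so ΣzᵢKᵢ = 1 with Kᵢ = Pᵢˢᵃᵗ/P ⇒ P = ΣzᵢPᵢˢᵃᵗ.
P = 0.4359·286.7 + 0.5641·195.1 = 235.0284 kPa

Pbub = 235.0284 kPa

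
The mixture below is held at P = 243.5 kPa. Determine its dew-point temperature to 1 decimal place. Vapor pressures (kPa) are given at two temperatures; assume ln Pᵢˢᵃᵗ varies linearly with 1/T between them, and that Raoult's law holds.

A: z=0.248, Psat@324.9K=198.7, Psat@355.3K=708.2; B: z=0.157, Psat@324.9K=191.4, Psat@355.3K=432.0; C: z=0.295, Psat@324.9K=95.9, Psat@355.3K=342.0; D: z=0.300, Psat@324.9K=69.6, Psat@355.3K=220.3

Dew-point temperature: Σzᵢ·P/Pᵢˢᵃᵗ(T) = 1. Interpolate ln Pᵢˢᵃᵗ = aᵢ + bᵢ/T.
  T = 324.9 K: ΣzᵢP/Pᵢˢᵃᵗ = 2.3023
  T = 355.3 K: ΣzᵢP/Pᵢˢᵃᵗ = 0.7154
  T = 340.1 K: ΣzᵢP/Pᵢˢᵃᵗ = 1.2475
  T = 347.7 K: ΣzᵢP/Pᵢˢᵃᵗ = 0.9385
  T = 343.9 K: ΣzᵢP/Pᵢˢᵃᵗ = 1.0802
  T = 345.8 K: ΣzᵢP/Pᵢˢᵃᵗ = 1.0064
Interpolating between 345.8 K and 347.7 K gives T ≈ 346.0 K.

T = 346.0 K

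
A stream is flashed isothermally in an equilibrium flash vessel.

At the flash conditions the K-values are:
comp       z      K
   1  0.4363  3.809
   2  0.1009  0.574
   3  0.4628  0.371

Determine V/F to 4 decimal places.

Material balance + equilibrium reduce to Σ zᵢ(Kᵢ−1)/(1+V/F(Kᵢ−1)) = 0.
Check two-phase: ΣzᵢKᵢ = 1.8915 > 1 and Σzᵢ/Kᵢ = 1.5378 > 1, so g(0) = 0.8915 > 0 and g(1) = -0.5378 < 0.
Newton iteration, V/F⁰ = 0.52:
  V/F = 0.5200: g = 0.01025, g' = -1.0031 → V/F = 0.5302
Converged at V/F = 0.5302.

V/F = 0.5302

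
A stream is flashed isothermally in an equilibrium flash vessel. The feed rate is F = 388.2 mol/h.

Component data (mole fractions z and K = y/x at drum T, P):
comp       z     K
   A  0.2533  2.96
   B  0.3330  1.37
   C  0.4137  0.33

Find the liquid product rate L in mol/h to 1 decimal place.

Let ψ = V/F and solve Σ zᵢ(Kᵢ−1)/(1+ψ(Kᵢ−1)) = 0.
Feasibility: ΣzᵢKᵢ = 1.3425, Σzᵢ/Kᵢ = 1.5823 — both > 1, two phases present.
Iterate (Newton) starting at ψ = 0.36:
  ψ = 0.3600: g = 0.03452, g' = -0.6925 → ψ = 0.4098
  ψ = 0.4098: g = 0.00019, g' = -0.6865 → ψ = 0.4101
Converged at ψ = 0.4101.
Then V = ψ·F = 0.4101·388.2 = 159.2 mol/h and L = F − V = 229.0 mol/h.

L = 229.0 mol/h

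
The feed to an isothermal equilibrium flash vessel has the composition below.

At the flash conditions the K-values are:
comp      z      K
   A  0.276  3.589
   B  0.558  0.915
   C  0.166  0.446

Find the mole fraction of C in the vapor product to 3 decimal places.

Material balance + equilibrium reduce to Σ zᵢ(Kᵢ−1)/(1+ψ(Kᵢ−1)) = 0.
Check two-phase: ΣzᵢKᵢ = 1.575 > 1 and Σzᵢ/Kᵢ = 1.059 > 1, so g(0) = 0.575 > 0 and g(1) = -0.059 < 0.
Newton iteration, ψ⁰ = 0.5:
  ψ = 0.500: g = 0.1347, g' = -0.453 → ψ = 0.797
  ψ = 0.797: g = 0.0176, g' = -0.365 → ψ = 0.845
Converged at ψ = 0.845.
Compositions from xᵢ = zᵢ/(1+ψ(Kᵢ−1)), yᵢ = Kᵢxᵢ:
  A: x = 0.087, y = 0.311
  B: x = 0.601, y = 0.550
  C: x = 0.312, y = 0.139

y_C = 0.139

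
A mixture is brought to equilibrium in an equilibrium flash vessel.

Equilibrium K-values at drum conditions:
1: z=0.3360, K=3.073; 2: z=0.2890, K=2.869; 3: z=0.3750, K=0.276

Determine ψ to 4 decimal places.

ψ = 0.6735

Rachford–Rice: g(ψ) = Σ zᵢ(Kᵢ−1)/(1+ψ(Kᵢ−1)) = 0.
Feasibility: ΣzᵢKᵢ = 1.9652, Σzᵢ/Kᵢ = 1.5688 — both > 1, two phases present.
Newton iteration, ψ⁰ = 0.65:
  ψ = 0.6500: g = 0.02774, g' = -1.1692 → ψ = 0.6737
  ψ = 0.6737: g = -0.00033, g' = -1.1984 → ψ = 0.6735
Converged at ψ = 0.6735.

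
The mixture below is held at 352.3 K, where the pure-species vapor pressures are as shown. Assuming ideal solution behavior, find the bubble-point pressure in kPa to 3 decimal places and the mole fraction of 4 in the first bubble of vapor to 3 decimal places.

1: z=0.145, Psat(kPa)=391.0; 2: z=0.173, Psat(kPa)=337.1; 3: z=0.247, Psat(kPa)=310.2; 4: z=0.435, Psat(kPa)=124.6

At the bubble point ψ → 0, so ΣzᵢKᵢ = 1 with Kᵢ = Pᵢˢᵃᵗ/P ⇒ P = ΣzᵢPᵢˢᵃᵗ.
P = 0.145·391.0 + 0.173·337.1 + 0.247·310.2 + 0.435·124.6 = 245.834 kPa
yᵢ = zᵢPᵢˢᵃᵗ/P ⇒ y_4 = 0.435·124.6/245.834 = 0.220

Pbub = 245.834 kPa, y_4 = 0.220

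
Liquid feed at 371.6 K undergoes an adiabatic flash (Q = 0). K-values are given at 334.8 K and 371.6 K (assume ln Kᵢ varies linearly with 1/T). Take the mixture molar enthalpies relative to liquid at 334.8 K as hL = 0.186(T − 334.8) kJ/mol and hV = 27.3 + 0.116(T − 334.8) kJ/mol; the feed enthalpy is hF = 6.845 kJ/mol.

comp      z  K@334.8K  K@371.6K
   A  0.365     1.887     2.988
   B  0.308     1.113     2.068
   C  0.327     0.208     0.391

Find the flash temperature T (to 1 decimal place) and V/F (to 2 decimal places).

T = 336.2 K, V/F = 0.24

Adiabatic flash: solve Rachford–Rice at each trial T, then check hF = ψ·hV(T) + (1−ψ)·hL(T).
  T = 334.8 K: K = (1.887, 1.113, 0.208), RR gives ψ = 0.203, H_out = 5.530 kJ/mol
  T = 371.6 K: K = (2.988, 2.068, 0.391), RR gives ψ = 0.885, H_out = 28.729 kJ/mol
  T = 353.2 K: K = (2.403, 1.542, 0.290), RR gives ψ = 0.599, H_out = 19.010 kJ/mol
  T = 344.0 K: K = (2.136, 1.316, 0.247), RR gives ψ = 0.430, H_out = 13.167 kJ/mol
  T = 339.4 K: K = (2.010, 1.211, 0.227), RR gives ψ = 0.326, H_out = 9.655 kJ/mol
  T = 337.1 K: K = (1.948, 1.162, 0.217), RR gives ψ = 0.267, H_out = 7.682 kJ/mol
Linear interpolation between T = 334.8 (H_out = 5.530) and T = 337.1 (H_out = 7.682) on hF = 6.845 gives T ≈ 336.2 K, at which ψ = 0.24.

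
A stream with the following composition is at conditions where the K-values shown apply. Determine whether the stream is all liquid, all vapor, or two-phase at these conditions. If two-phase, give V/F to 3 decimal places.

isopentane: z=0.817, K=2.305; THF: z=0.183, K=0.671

ΣzᵢKᵢ = 2.006; Σzᵢ/Kᵢ = 0.627.
Since Σzᵢ/Kᵢ < 1 the mixture is above its dew point — single vapor phase.

all vapor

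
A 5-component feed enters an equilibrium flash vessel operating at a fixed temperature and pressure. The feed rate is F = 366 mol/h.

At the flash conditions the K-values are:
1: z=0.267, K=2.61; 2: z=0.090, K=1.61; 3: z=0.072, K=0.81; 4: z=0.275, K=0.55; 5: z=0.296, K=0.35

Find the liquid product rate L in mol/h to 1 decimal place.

L = 291.3 mol/h

Material balance + equilibrium reduce to Σ zᵢ(Kᵢ−1)/(1+ψ(Kᵢ−1)) = 0.
Check two-phase: ΣzᵢKᵢ = 1.155 > 1 and Σzᵢ/Kᵢ = 1.593 > 1, so g(0) = 0.155 > 0 and g(1) = -0.593 < 0.
Newton iteration, ψ⁰ = 0.55:
  ψ = 0.550: g = -0.2101, g' = -0.618 → ψ = 0.210
  ψ = 0.210: g = -0.0038, g' = -0.651 → ψ = 0.204
Converged at ψ = 0.204.
Then V = ψ·F = 0.2042·366 = 74.7 mol/h and L = F − V = 291.3 mol/h.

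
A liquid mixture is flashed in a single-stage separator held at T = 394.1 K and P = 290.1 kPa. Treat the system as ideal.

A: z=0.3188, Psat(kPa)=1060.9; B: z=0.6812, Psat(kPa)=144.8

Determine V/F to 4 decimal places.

Raoult's law: Kᵢ = Pᵢˢᵃᵗ/P = Pᵢˢᵃᵗ/290.1.
  K_A = 1060.9/290.1 = 3.657015, K_B = 144.8/290.1 = 0.499138
Rachford–Rice: g(V/F) = Σ zᵢ(Kᵢ−1)/(1+V/F(Kᵢ−1)) = 0.
Check two-phase: ΣzᵢKᵢ = 1.5059 > 1 and Σzᵢ/Kᵢ = 1.4519 > 1, so g(0) = 0.5059 > 0 and g(1) = -0.4519 < 0.
Binary case is linear: z₁(K₁−1)(1+V/F(K₂−1)) + z₂(K₂−1)(1+V/F(K₁−1)) = 0
⇒ V/F = [z₁(K₁−1)+z₂(K₂−1)] / [−(K₁−1)(K₂−1)] = 0.50587/1.33080 = 0.3801

V/F = 0.3801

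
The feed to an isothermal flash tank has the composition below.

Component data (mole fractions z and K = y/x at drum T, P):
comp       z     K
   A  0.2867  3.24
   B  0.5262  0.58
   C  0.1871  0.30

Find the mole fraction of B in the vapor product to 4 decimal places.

Let ψ = V/F and solve Σ zᵢ(Kᵢ−1)/(1+ψ(Kᵢ−1)) = 0.
g(0) = ΣzᵢKᵢ − 1 = 0.2902 and g(1) = 1 − Σzᵢ/Kᵢ = -0.6194, so a root lies in (0, 1).
Newton iteration, ψ⁰ = 0.5:
  ψ = 0.5000: g = -0.17832, g' = -0.6858 → ψ = 0.2400
  ψ = 0.2400: g = 0.01449, g' = -0.8557 → ψ = 0.2569
  ψ = 0.2569: g = 0.00020, g' = -0.8325 → ψ = 0.2572
Converged at ψ = 0.2572.
Compositions from xᵢ = zᵢ/(1+ψ(Kᵢ−1)), yᵢ = Kᵢxᵢ:
  A: x = 0.1819, y = 0.5894
  B: x = 0.5899, y = 0.3422
  C: x = 0.2282, y = 0.0685

y_B = 0.3422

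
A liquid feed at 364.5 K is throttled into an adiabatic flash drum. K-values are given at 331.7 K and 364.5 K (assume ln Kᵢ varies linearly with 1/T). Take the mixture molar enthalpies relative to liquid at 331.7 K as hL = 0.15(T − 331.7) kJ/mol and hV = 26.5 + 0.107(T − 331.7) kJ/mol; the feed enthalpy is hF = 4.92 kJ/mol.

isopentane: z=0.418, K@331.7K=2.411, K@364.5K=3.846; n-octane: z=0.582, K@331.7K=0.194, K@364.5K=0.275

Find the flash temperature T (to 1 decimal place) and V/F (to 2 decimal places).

Adiabatic flash: solve Rachford–Rice at each trial T, then check hF = ψ·hV(T) + (1−ψ)·hL(T).
  T = 331.7 K: K = (2.411, 0.194), RR gives ψ = 0.106, H_out = 2.813 kJ/mol
  T = 364.5 K: K = (3.846, 0.275), RR gives ψ = 0.372, H_out = 14.255 kJ/mol
  T = 348.1 K: K = (3.079, 0.233), RR gives ψ = 0.265, H_out = 9.294 kJ/mol
  T = 339.9 K: K = (2.733, 0.213), RR gives ψ = 0.195, H_out = 6.335 kJ/mol
  T = 335.8 K: K = (2.569, 0.203), RR gives ψ = 0.154, H_out = 4.662 kJ/mol
  T = 337.9 K: K = (2.652, 0.208), RR gives ψ = 0.176, H_out = 5.538 kJ/mol
Linear interpolation between T = 335.8 (H_out = 4.662) and T = 337.9 (H_out = 5.538) on hF = 4.92 gives T ≈ 336.4 K, at which ψ = 0.16.

T = 336.4 K, V/F = 0.16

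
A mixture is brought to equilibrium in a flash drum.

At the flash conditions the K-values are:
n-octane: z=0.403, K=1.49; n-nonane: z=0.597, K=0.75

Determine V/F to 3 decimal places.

V/F = 0.394

Material balance + equilibrium reduce to Σ zᵢ(Kᵢ−1)/(1+V/F(Kᵢ−1)) = 0.
Check two-phase: ΣzᵢKᵢ = 1.048 > 1 and Σzᵢ/Kᵢ = 1.066 > 1, so g(0) = 0.048 > 0 and g(1) = -0.066 < 0.
Binary case is linear: z₁(K₁−1)(1+V/F(K₂−1)) + z₂(K₂−1)(1+V/F(K₁−1)) = 0
⇒ V/F = [z₁(K₁−1)+z₂(K₂−1)] / [−(K₁−1)(K₂−1)] = 0.0482/0.1225 = 0.394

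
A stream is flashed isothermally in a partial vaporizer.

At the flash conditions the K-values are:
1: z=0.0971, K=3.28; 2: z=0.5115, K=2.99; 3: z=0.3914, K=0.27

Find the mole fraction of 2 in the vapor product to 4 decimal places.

y_2 = 0.6720

Rachford–Rice: g(V/F) = Σ zᵢ(Kᵢ−1)/(1+V/F(Kᵢ−1)) = 0.
Check two-phase: ΣzᵢKᵢ = 1.9536 > 1 and Σzᵢ/Kᵢ = 1.6503 > 1, so g(0) = 0.9536 > 0 and g(1) = -0.6503 < 0.
Newton–Raphson from V/F = 0.5:
  V/F = 0.5000: g = 0.16371, g' = -1.1364 → V/F = 0.6441
  V/F = 0.6441: g = -0.00347, g' = -1.2149 → V/F = 0.6412
Converged at V/F = 0.6412.
Compositions from xᵢ = zᵢ/(1+V/F(Kᵢ−1)), yᵢ = Kᵢxᵢ:
  1: x = 0.0394, y = 0.1294
  2: x = 0.2247, y = 0.6720
  3: x = 0.7358, y = 0.1987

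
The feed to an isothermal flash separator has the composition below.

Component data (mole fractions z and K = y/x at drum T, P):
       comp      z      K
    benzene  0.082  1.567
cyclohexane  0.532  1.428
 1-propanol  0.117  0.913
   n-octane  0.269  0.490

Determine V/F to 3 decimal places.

Rachford–Rice: g(V/F) = Σ zᵢ(Kᵢ−1)/(1+V/F(Kᵢ−1)) = 0.
Feasibility: ΣzᵢKᵢ = 1.127, Σzᵢ/Kᵢ = 1.102 — both > 1, two phases present.
Iterate (Newton) starting at V/F = 0.4:
  V/F = 0.400: g = 0.0494, g' = -0.200 → V/F = 0.647
  V/F = 0.647: g = -0.0032, g' = -0.231 → V/F = 0.633
Converged at V/F = 0.633.

V/F = 0.633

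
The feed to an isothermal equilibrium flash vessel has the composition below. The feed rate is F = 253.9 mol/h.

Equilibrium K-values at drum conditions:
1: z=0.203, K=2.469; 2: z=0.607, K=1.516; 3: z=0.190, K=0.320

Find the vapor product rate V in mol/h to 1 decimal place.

V = 231.7 mol/h

Material balance + equilibrium reduce to Σ zᵢ(Kᵢ−1)/(1+β(Kᵢ−1)) = 0.
g(0) = ΣzᵢKᵢ − 1 = 0.482 and g(1) = 1 − Σzᵢ/Kᵢ = -0.076, so a root lies in (0, 1).
Iterate (Newton) starting at β = 0.5:
  β = 0.500: g = 0.2251, g' = -0.449 → β = 1.000
  β = 1.000: g = -0.0764, g' = -1.000 → β = 0.924
  β = 0.924: g = -0.0087, g' = -0.788 → β = 0.913
  β = 0.913: g = -0.0001, g' = -0.765 → β = 0.912
Converged at β = 0.912.
Then V = β·F = 0.9124·253.9 = 231.7 mol/h and L = F − V = 22.2 mol/h.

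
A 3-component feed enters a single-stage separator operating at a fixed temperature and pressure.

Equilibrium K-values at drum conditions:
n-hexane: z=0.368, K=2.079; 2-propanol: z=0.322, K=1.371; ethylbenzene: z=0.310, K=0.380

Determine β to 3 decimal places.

Material balance + equilibrium reduce to Σ zᵢ(Kᵢ−1)/(1+β(Kᵢ−1)) = 0.
Check two-phase: ΣzᵢKᵢ = 1.324 > 1 and Σzᵢ/Kᵢ = 1.228 > 1, so g(0) = 0.324 > 0 and g(1) = -0.228 < 0.
Newton iteration, β⁰ = 0.38:
  β = 0.380: g = 0.1349, g' = -0.453 → β = 0.677
  β = 0.677: g = -0.0065, g' = -0.526 → β = 0.665
Converged at β = 0.665.

β = 0.665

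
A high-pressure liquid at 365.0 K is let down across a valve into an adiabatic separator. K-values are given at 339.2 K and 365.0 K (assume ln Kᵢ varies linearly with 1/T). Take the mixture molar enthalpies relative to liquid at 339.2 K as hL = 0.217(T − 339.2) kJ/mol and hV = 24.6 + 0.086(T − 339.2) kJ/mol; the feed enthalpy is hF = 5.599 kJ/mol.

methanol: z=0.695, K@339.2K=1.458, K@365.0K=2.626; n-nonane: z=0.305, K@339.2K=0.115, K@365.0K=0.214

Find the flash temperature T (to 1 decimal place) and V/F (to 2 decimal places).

T = 341.1 K, V/F = 0.21

Adiabatic flash: solve Rachford–Rice at each trial T, then check hF = ψ·hV(T) + (1−ψ)·hL(T).
  T = 339.2 K: K = (1.458, 0.115), RR gives ψ = 0.119, H_out = 2.937 kJ/mol
  T = 365.0 K: K = (2.626, 0.214), RR gives ψ = 0.697, H_out = 20.382 kJ/mol
  T = 352.1 K: K = (1.978, 0.159), RR gives ψ = 0.514, H_out = 14.579 kJ/mol
  T = 345.6 K: K = (1.701, 0.135), RR gives ψ = 0.369, H_out = 10.149 kJ/mol
  T = 342.4 K: K = (1.576, 0.125), RR gives ψ = 0.265, H_out = 7.092 kJ/mol
  T = 340.8 K: K = (1.516, 0.120), RR gives ψ = 0.199, H_out = 5.193 kJ/mol
Linear interpolation between T = 340.8 (H_out = 5.193) and T = 342.4 (H_out = 7.092) on hF = 5.599 gives T ≈ 341.1 K, at which ψ = 0.21.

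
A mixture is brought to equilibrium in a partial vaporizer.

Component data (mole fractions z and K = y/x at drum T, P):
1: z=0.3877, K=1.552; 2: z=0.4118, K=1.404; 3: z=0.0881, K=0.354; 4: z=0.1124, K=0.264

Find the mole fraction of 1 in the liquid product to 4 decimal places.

x_1 = 0.2775

Newton iteration, V/F⁰ = 0.68:
  V/F = 0.6800: g = 0.01900, g' = -0.4648 → V/F = 0.7209
  V/F = 0.7209: g = -0.00081, g' = -0.5059 → V/F = 0.7193
Converged at V/F = 0.7193.
Compositions from xᵢ = zᵢ/(1+V/F(Kᵢ−1)), yᵢ = Kᵢxᵢ:
  1: x = 0.2775, y = 0.4307
  2: x = 0.3191, y = 0.4480
  3: x = 0.1646, y = 0.0583
  4: x = 0.2388, y = 0.0631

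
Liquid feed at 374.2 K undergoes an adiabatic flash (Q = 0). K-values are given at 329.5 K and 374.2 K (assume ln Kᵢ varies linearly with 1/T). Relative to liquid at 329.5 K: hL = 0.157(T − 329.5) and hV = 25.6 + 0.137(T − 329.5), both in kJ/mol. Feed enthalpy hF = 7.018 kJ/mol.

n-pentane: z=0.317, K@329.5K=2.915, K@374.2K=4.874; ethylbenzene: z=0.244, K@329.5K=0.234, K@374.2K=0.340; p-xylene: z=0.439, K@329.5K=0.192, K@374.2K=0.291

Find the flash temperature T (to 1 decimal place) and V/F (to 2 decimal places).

Adiabatic flash: solve Rachford–Rice at each trial T, then check hF = ψ·hV(T) + (1−ψ)·hL(T).
  T = 329.5 K: K = (2.915, 0.234, 0.192), RR gives ψ = 0.043, H_out = 1.103 kJ/mol
  T = 374.2 K: K = (4.874, 0.340, 0.291), RR gives ψ = 0.282, H_out = 13.985 kJ/mol
  T = 351.9 K: K = (3.834, 0.286, 0.240), RR gives ψ = 0.185, H_out = 8.170 kJ/mol
  T = 340.7 K: K = (3.358, 0.259, 0.215), RR gives ψ = 0.123, H_out = 4.868 kJ/mol
  T = 346.3 K: K = (3.592, 0.272, 0.227), RR gives ψ = 0.155, H_out = 6.564 kJ/mol
  T = 349.1 K: K = (3.712, 0.279, 0.233), RR gives ψ = 0.171, H_out = 7.377 kJ/mol
  T = 347.7 K: K = (3.651, 0.276, 0.230), RR gives ψ = 0.163, H_out = 6.973 kJ/mol
Linear interpolation between T = 347.7 (H_out = 6.973) and T = 349.1 (H_out = 7.377) on hF = 7.018 gives T ≈ 347.9 K, at which ψ = 0.16.

T = 347.9 K, V/F = 0.16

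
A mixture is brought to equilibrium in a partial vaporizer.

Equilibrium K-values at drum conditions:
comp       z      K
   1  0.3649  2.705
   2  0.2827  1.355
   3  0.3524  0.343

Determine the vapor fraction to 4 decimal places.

ψ = 0.6116

Newton–Raphson from ψ = 0.66:
  ψ = 0.6600: g = -0.03474, g' = -0.7324 → ψ = 0.6126
  ψ = 0.6126: g = -0.00072, g' = -0.7038 → ψ = 0.6116
Converged at ψ = 0.6116.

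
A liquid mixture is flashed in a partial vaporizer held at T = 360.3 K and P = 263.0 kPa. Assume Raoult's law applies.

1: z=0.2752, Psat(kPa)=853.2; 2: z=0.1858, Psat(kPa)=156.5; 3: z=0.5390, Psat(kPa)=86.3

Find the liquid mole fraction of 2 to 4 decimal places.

x_2 = 0.1963

Raoult's law: Kᵢ = Pᵢˢᵃᵗ/P = Pᵢˢᵃᵗ/263.0.
  K_1 = 853.2/263.0 = 3.244106, K_2 = 156.5/263.0 = 0.595057, K_3 = 86.3/263.0 = 0.328137
Material balance + equilibrium reduce to Σ zᵢ(Kᵢ−1)/(1+ψ(Kᵢ−1)) = 0.
g(0) = ΣzᵢKᵢ − 1 = 0.1802 and g(1) = 1 − Σzᵢ/Kᵢ = -1.0397, so a root lies in (0, 1).
Newton–Raphson from ψ = 0.54:
  ψ = 0.5400: g = -0.38540, g' = -0.9324 → ψ = 0.1267
  ψ = 0.1267: g = 0.00575, g' = -1.1648 → ψ = 0.1316
Converged at ψ = 0.1316.
Compositions from xᵢ = zᵢ/(1+ψ(Kᵢ−1)), yᵢ = Kᵢxᵢ:
  1: x = 0.2124, y = 0.6892
  2: x = 0.1963, y = 0.1168
  3: x = 0.5913, y = 0.1940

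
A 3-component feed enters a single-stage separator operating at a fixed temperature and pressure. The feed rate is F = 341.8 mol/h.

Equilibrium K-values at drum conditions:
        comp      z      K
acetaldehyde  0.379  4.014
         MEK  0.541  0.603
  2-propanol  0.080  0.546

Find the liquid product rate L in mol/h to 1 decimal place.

Let ψ = V/F and solve Σ zᵢ(Kᵢ−1)/(1+ψ(Kᵢ−1)) = 0.
Feasibility: ΣzᵢKᵢ = 1.891, Σzᵢ/Kᵢ = 1.138 — both > 1, two phases present.
Iterate (Newton) starting at ψ = 0.55:
  ψ = 0.550: g = 0.1066, g' = -0.656 → ψ = 0.712
  ψ = 0.712: g = 0.0098, g' = -0.549 → ψ = 0.730
Converged at ψ = 0.730.
Then V = ψ·F = 0.7304·341.8 = 249.6 mol/h and L = F − V = 92.2 mol/h.

L = 92.2 mol/h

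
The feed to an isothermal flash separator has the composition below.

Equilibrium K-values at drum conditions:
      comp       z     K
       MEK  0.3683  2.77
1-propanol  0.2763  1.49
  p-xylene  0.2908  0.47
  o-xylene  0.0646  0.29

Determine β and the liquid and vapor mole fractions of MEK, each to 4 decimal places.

Rachford–Rice: g(β) = Σ zᵢ(Kᵢ−1)/(1+β(Kᵢ−1)) = 0.
Feasibility: ΣzᵢKᵢ = 1.5873, Σzᵢ/Kᵢ = 1.1599 — both > 1, two phases present.
Newton–Raphson from β = 0.5:
  β = 0.5000: g = 0.17377, g' = -0.5970 → β = 0.7911
  β = 0.7911: g = -0.00086, g' = -0.6464 → β = 0.7897
Converged at β = 0.7897.
Compositions from xᵢ = zᵢ/(1+β(Kᵢ−1)), yᵢ = Kᵢxᵢ:
  MEK: x = 0.1536, y = 0.4255
  1-propanol: x = 0.1992, y = 0.2968
  p-xylene: x = 0.5001, y = 0.2351
  o-xylene: x = 0.1471, y = 0.0426

β = 0.7897, x_MEK = 0.1536, y_MEK = 0.4255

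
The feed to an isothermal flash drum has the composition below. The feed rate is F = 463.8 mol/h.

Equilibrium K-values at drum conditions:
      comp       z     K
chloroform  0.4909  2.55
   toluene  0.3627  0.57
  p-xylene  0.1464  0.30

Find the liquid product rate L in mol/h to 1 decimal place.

L = 180.3 mol/h

Rachford–Rice: g(ψ) = Σ zᵢ(Kᵢ−1)/(1+ψ(Kᵢ−1)) = 0.
Feasibility: ΣzᵢKᵢ = 1.5025, Σzᵢ/Kᵢ = 1.3168 — both > 1, two phases present.
Iterate (Newton) starting at ψ = 0.55:
  ψ = 0.5500: g = 0.03983, g' = -0.6484 → ψ = 0.6114
  ψ = 0.6114: g = -0.00010, g' = -0.6536 → ψ = 0.6113
Converged at ψ = 0.6113.
Then V = ψ·F = 0.6113·463.8 = 283.5 mol/h and L = F − V = 180.3 mol/h.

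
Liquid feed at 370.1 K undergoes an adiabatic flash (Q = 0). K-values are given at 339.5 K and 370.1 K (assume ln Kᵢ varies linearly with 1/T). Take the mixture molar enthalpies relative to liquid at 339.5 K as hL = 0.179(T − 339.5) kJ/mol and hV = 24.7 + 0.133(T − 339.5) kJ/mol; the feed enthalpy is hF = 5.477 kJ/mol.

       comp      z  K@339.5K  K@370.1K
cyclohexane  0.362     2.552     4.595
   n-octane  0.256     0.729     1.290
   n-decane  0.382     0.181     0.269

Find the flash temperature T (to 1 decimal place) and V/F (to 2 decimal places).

T = 341.2 K, V/F = 0.21

Adiabatic flash: solve Rachford–Rice at each trial T, then check hF = ψ·hV(T) + (1−ψ)·hL(T).
  T = 339.5 K: K = (2.552, 0.729, 0.181), RR gives ψ = 0.179, H_out = 4.426 kJ/mol
  T = 370.1 K: K = (4.595, 1.290, 0.269), RR gives ψ = 0.581, H_out = 19.000 kJ/mol
  T = 354.8 K: K = (3.468, 0.982, 0.223), RR gives ψ = 0.413, H_out = 12.656 kJ/mol
  T = 347.1 K: K = (2.982, 0.848, 0.201), RR gives ψ = 0.308, H_out = 8.857 kJ/mol
  T = 343.3 K: K = (2.761, 0.787, 0.191), RR gives ψ = 0.247, H_out = 6.748 kJ/mol
  T = 341.4 K: K = (2.655, 0.758, 0.186), RR gives ψ = 0.214, H_out = 5.617 kJ/mol
Linear interpolation between T = 339.5 (H_out = 4.426) and T = 341.4 (H_out = 5.617) on hF = 5.477 gives T ≈ 341.2 K, at which ψ = 0.21.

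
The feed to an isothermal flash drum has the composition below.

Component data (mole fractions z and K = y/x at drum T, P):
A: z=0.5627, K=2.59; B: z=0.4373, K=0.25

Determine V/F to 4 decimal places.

Material balance + equilibrium reduce to Σ zᵢ(Kᵢ−1)/(1+V/F(Kᵢ−1)) = 0.
g(0) = ΣzᵢKᵢ − 1 = 0.5667 and g(1) = 1 − Σzᵢ/Kᵢ = -0.9665, so a root lies in (0, 1).
Binary case is linear: z₁(K₁−1)(1+V/F(K₂−1)) + z₂(K₂−1)(1+V/F(K₁−1)) = 0
⇒ V/F = [z₁(K₁−1)+z₂(K₂−1)] / [−(K₁−1)(K₂−1)] = 0.56672/1.19250 = 0.4752

V/F = 0.4752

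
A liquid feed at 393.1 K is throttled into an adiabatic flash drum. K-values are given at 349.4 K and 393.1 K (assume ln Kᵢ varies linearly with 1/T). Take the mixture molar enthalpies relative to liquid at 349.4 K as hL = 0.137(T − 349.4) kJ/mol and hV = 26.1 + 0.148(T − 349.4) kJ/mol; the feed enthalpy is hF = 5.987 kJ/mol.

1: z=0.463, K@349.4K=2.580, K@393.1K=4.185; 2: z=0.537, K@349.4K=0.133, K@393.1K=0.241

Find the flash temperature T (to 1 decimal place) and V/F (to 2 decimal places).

Adiabatic flash: solve Rachford–Rice at each trial T, then check hF = ψ·hV(T) + (1−ψ)·hL(T).
  T = 349.4 K: K = (2.580, 0.133), RR gives ψ = 0.194, H_out = 5.067 kJ/mol
  T = 393.1 K: K = (4.185, 0.241), RR gives ψ = 0.441, H_out = 17.720 kJ/mol
  T = 371.2 K: K = (3.331, 0.182), RR gives ψ = 0.336, H_out = 11.829 kJ/mol
  T = 360.3 K: K = (2.943, 0.156), RR gives ψ = 0.272, H_out = 8.636 kJ/mol
  T = 354.9 K: K = (2.760, 0.144), RR gives ψ = 0.236, H_out = 6.929 kJ/mol
  T = 352.1 K: K = (2.668, 0.139), RR gives ψ = 0.215, H_out = 5.999 kJ/mol
  T = 350.8 K: K = (2.625, 0.136), RR gives ψ = 0.205, H_out = 5.555 kJ/mol
Linear interpolation between T = 350.8 (H_out = 5.555) and T = 352.1 (H_out = 5.999) on hF = 5.987 gives T ≈ 352.1 K, at which ψ = 0.22.

T = 352.1 K, V/F = 0.22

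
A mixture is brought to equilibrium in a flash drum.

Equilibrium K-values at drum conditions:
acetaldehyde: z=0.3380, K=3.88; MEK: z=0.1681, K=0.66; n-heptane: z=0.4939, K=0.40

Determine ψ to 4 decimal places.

Newton–Raphson from ψ = 0.5:
  ψ = 0.5000: g = -0.09325, g' = -0.8620 → ψ = 0.3918
  ψ = 0.3918: g = 0.00400, g' = -0.9486 → ψ = 0.3960
Converged at ψ = 0.3960.

ψ = 0.3960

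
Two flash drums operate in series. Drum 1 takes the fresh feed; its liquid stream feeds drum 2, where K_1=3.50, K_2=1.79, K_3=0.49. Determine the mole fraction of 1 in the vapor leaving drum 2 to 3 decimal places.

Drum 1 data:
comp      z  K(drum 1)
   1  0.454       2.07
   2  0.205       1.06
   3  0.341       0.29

Drum 1:
Rachford–Rice: g(ψ₁) = Σ zᵢ(Kᵢ−1)/(1+ψ₁(Kᵢ−1)) = 0.
Check two-phase: ΣzᵢKᵢ = 1.256 > 1 and Σzᵢ/Kᵢ = 1.589 > 1, so g(0) = 0.256 > 0 and g(1) = -0.589 < 0.
Newton–Raphson from ψ₁ = 0.5:
  ψ₁ = 0.500: g = -0.0470, g' = -0.634 → ψ₁ = 0.426
  ψ₁ = 0.426: g = -0.0014, g' = -0.599 → ψ₁ = 0.424
Converged at ψ₁ = 0.424.
Drum-1 compositions:
  1: x = 0.312, y = 0.647
  2: x = 0.200, y = 0.212
  3: x = 0.488, y = 0.141
Drum-2 feed = drum-1 liquid: z₂ = (0.3124, 0.1999, 0.4877).
Drum 2:
Let ψ₂ = V/F and solve Σ zᵢ(Kᵢ−1)/(1+ψ₂(Kᵢ−1)) = 0.
Feasibility: ΣzᵢKᵢ = 1.690, Σzᵢ/Kᵢ = 1.196 — both > 1, two phases present.
Newton iteration, ψ₂⁰ = 0.5:
  ψ₂ = 0.500: g = 0.1265, g' = -0.678 → ψ₂ = 0.686
  ψ₂ = 0.686: g = 0.0072, g' = -0.617 → ψ₂ = 0.698
Converged at ψ₂ = 0.698.
  1: x = 0.114, y = 0.398
  2: x = 0.129, y = 0.231
  3: x = 0.757, y = 0.371

y_1 (drum 2) = 0.398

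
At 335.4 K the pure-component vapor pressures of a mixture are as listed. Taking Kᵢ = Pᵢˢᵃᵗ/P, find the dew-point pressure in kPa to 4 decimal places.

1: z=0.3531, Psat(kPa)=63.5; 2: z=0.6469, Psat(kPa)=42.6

At the dew point ψ → 1, so Σzᵢ/Kᵢ = 1 with Kᵢ = Pᵢˢᵃᵗ/P ⇒ 1/P = Σzᵢ/Pᵢˢᵃᵗ.
1/P = 0.3531/63.5 + 0.6469/42.6 = 0.0207461 ⇒ P = 48.2019 kPa

Pdew = 48.2019 kPa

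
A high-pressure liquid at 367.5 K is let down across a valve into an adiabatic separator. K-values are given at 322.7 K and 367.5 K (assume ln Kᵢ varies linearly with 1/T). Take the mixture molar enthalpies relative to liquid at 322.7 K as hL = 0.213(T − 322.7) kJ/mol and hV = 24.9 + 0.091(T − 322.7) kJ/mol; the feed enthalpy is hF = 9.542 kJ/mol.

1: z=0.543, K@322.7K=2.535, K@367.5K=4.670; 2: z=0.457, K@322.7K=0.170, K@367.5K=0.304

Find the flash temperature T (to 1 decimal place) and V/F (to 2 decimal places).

T = 324.4 K, V/F = 0.37

Adiabatic flash: solve Rachford–Rice at each trial T, then check hF = ψ·hV(T) + (1−ψ)·hL(T).
  T = 322.7 K: K = (2.535, 0.170), RR gives ψ = 0.356, H_out = 8.877 kJ/mol
  T = 367.5 K: K = (4.670, 0.304), RR gives ψ = 0.656, H_out = 22.285 kJ/mol
  T = 345.1 K: K = (3.510, 0.232), RR gives ψ = 0.525, H_out = 16.401 kJ/mol
  T = 333.9 K: K = (2.999, 0.199), RR gives ψ = 0.450, H_out = 12.969 kJ/mol
  T = 328.3 K: K = (2.761, 0.184), RR gives ψ = 0.406, H_out = 11.032 kJ/mol
  T = 325.5 K: K = (2.647, 0.177), RR gives ψ = 0.382, H_out = 9.986 kJ/mol
  T = 324.1 K: K = (2.590, 0.174), RR gives ψ = 0.370, H_out = 9.440 kJ/mol
Linear interpolation between T = 324.1 (H_out = 9.440) and T = 325.5 (H_out = 9.986) on hF = 9.542 gives T ≈ 324.4 K, at which ψ = 0.37.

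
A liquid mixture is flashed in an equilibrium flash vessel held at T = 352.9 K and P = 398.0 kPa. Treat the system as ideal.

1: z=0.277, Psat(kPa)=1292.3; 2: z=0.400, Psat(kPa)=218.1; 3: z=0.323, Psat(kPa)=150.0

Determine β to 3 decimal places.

β = 0.201

Raoult's law: Kᵢ = Pᵢˢᵃᵗ/P = Pᵢˢᵃᵗ/398.0.
  K_1 = 1292.3/398.0 = 3.24698, K_2 = 218.1/398.0 = 0.54799, K_3 = 150.0/398.0 = 0.37688
Material balance + equilibrium reduce to Σ zᵢ(Kᵢ−1)/(1+β(Kᵢ−1)) = 0.
Check two-phase: ΣzᵢKᵢ = 1.240 > 1 and Σzᵢ/Kᵢ = 1.672 > 1, so g(0) = 0.240 > 0 and g(1) = -0.672 < 0.
Newton–Raphson from β = 0.49:
  β = 0.490: g = -0.2257, g' = -0.712 → β = 0.173
  β = 0.173: g = 0.0267, g' = -0.979 → β = 0.200
  β = 0.200: g = 0.0007, g' = -0.928 → β = 0.201
Converged at β = 0.201.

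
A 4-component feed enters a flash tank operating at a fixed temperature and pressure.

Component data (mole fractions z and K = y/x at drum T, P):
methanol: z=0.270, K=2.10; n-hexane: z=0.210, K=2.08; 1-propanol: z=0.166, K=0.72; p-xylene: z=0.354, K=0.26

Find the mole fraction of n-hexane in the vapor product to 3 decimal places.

y_n-hexane = 0.327

Material balance + equilibrium reduce to Σ zᵢ(Kᵢ−1)/(1+ψ(Kᵢ−1)) = 0.
g(0) = ΣzᵢKᵢ − 1 = 0.215 and g(1) = 1 − Σzᵢ/Kᵢ = -0.822, so a root lies in (0, 1).
Newton–Raphson from ψ = 0.59:
  ψ = 0.590: g = -0.2020, g' = -0.841 → ψ = 0.350
  ψ = 0.350: g = -0.0259, g' = -0.668 → ψ = 0.311
Converged at ψ = 0.311.
Compositions from xᵢ = zᵢ/(1+ψ(Kᵢ−1)), yᵢ = Kᵢxᵢ:
  methanol: x = 0.201, y = 0.423
  n-hexane: x = 0.157, y = 0.327
  1-propanol: x = 0.182, y = 0.131
  p-xylene: x = 0.460, y = 0.120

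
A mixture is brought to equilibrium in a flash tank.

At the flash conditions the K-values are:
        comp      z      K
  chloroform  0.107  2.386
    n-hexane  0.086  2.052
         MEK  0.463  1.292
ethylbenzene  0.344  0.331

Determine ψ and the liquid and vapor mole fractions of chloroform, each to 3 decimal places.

ψ = 0.323, x_chloroform = 0.074, y_chloroform = 0.176

Material balance + equilibrium reduce to Σ zᵢ(Kᵢ−1)/(1+ψ(Kᵢ−1)) = 0.
Feasibility: ΣzᵢKᵢ = 1.144, Σzᵢ/Kᵢ = 1.484 — both > 1, two phases present.
Newton iteration, ψ⁰ = 0.69:
  ψ = 0.690: g = -0.1867, g' = -0.644 → ψ = 0.400
  ψ = 0.400: g = -0.0342, g' = -0.451 → ψ = 0.324
  ψ = 0.324: g = -0.0007, g' = -0.435 → ψ = 0.323
Converged at ψ = 0.323.
Compositions from xᵢ = zᵢ/(1+ψ(Kᵢ−1)), yᵢ = Kᵢxᵢ:
  chloroform: x = 0.074, y = 0.176
  n-hexane: x = 0.064, y = 0.132
  MEK: x = 0.423, y = 0.547
  ethylbenzene: x = 0.439, y = 0.145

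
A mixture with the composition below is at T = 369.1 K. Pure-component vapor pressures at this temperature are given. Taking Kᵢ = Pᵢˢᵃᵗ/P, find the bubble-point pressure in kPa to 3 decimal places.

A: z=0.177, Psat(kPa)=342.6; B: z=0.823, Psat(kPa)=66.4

Pbub = 115.287 kPa

At the bubble point ψ → 0, so ΣzᵢKᵢ = 1 with Kᵢ = Pᵢˢᵃᵗ/P ⇒ P = ΣzᵢPᵢˢᵃᵗ.
P = 0.177·342.6 + 0.823·66.4 = 115.287 kPa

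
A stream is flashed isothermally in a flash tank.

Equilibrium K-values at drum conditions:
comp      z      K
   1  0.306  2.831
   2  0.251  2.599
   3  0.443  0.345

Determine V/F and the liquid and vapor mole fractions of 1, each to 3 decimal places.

Rachford–Rice: g(V/F) = Σ zᵢ(Kᵢ−1)/(1+V/F(Kᵢ−1)) = 0.
Feasibility: ΣzᵢKᵢ = 1.671, Σzᵢ/Kᵢ = 1.489 — both > 1, two phases present.
Newton–Raphson from V/F = 0.5:
  V/F = 0.500: g = 0.0841, g' = -0.898 → V/F = 0.594
  V/F = 0.594: g = -0.0004, g' = -0.913 → V/F = 0.593
Converged at V/F = 0.593.
Compositions from xᵢ = zᵢ/(1+V/F(Kᵢ−1)), yᵢ = Kᵢxᵢ:
  1: x = 0.147, y = 0.415
  2: x = 0.129, y = 0.335
  3: x = 0.725, y = 0.250

V/F = 0.593, x_1 = 0.147, y_1 = 0.415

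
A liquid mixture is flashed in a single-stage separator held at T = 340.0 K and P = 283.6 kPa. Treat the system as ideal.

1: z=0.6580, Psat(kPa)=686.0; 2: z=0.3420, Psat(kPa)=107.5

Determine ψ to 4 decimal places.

Raoult's law: Kᵢ = Pᵢˢᵃᵗ/P = Pᵢˢᵃᵗ/283.6.
  K_1 = 686.0/283.6 = 2.418900, K_2 = 107.5/283.6 = 0.379055
Binary case is linear: z₁(K₁−1)(1+ψ(K₂−1)) + z₂(K₂−1)(1+ψ(K₁−1)) = 0
⇒ ψ = [z₁(K₁−1)+z₂(K₂−1)] / [−(K₁−1)(K₂−1)] = 0.72127/0.88106 = 0.8186

ψ = 0.8186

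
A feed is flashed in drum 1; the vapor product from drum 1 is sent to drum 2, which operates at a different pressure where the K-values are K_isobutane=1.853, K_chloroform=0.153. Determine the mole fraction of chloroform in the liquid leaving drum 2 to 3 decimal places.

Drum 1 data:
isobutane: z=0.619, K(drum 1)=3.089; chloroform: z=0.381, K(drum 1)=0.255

Drum 1:
Newton iteration, ψ₁⁰ = 0.52:
  ψ₁ = 0.520: g = 0.1565, g' = -1.184 → ψ₁ = 0.652
  ψ₁ = 0.652: g = -0.0047, g' = -1.284 → ψ₁ = 0.648
Converged at ψ₁ = 0.648.
Drum-1 compositions:
  isobutane: x = 0.263, y = 0.812
  chloroform: x = 0.737, y = 0.188
Drum-2 feed = drum-1 vapor: z₂ = (0.8120, 0.1880).
Drum 2:
Let ψ₂ = V/F and solve Σ zᵢ(Kᵢ−1)/(1+ψ₂(Kᵢ−1)) = 0.
Feasibility: ΣzᵢKᵢ = 1.533, Σzᵢ/Kᵢ = 1.667 — both > 1, two phases present.
Binary case is linear: z₁(K₁−1)(1+ψ₂(K₂−1)) + z₂(K₂−1)(1+ψ₂(K₁−1)) = 0
⇒ ψ₂ = [z₁(K₁−1)+z₂(K₂−1)] / [−(K₁−1)(K₂−1)] = 0.5335/0.7225 = 0.738
  isobutane: x = 0.498, y = 0.923
  chloroform: x = 0.502, y = 0.077

x_chloroform (drum 2) = 0.502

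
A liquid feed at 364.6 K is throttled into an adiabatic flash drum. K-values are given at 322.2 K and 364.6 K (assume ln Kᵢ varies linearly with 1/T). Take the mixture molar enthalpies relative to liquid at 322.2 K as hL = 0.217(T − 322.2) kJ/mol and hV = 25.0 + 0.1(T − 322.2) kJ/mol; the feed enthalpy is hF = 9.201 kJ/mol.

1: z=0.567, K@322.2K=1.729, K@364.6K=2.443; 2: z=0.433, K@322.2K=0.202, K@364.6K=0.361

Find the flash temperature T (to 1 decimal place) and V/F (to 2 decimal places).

T = 334.2 K, V/F = 0.28

Adiabatic flash: solve Rachford–Rice at each trial T, then check hF = ψ·hV(T) + (1−ψ)·hL(T).
  T = 322.2 K: K = (1.729, 0.202), RR gives ψ = 0.117, H_out = 2.914 kJ/mol
  T = 364.6 K: K = (2.443, 0.361), RR gives ψ = 0.587, H_out = 20.969 kJ/mol
  T = 343.4 K: K = (2.077, 0.275), RR gives ψ = 0.380, H_out = 13.159 kJ/mol
  T = 332.8 K: K = (1.901, 0.237), RR gives ψ = 0.262, H_out = 8.530 kJ/mol
  T = 338.1 K: K = (1.988, 0.255), RR gives ψ = 0.323, H_out = 10.935 kJ/mol
  T = 335.5 K: K = (1.945, 0.246), RR gives ψ = 0.294, H_out = 9.781 kJ/mol
  T = 334.1 K: K = (1.922, 0.241), RR gives ψ = 0.278, H_out = 9.140 kJ/mol
Linear interpolation between T = 334.1 (H_out = 9.140) and T = 335.5 (H_out = 9.781) on hF = 9.201 gives T ≈ 334.2 K, at which ψ = 0.28.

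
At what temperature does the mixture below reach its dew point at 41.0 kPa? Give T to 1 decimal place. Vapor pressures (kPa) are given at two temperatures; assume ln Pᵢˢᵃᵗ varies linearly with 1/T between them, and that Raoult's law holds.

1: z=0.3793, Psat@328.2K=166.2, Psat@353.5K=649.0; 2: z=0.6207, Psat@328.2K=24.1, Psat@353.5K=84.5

Dew-point temperature: Σzᵢ·P/Pᵢˢᵃᵗ(T) = 1. Interpolate ln Pᵢˢᵃᵗ = aᵢ + bᵢ/T.
  T = 328.2 K: ΣzᵢP/Pᵢˢᵃᵗ = 1.1495
  T = 353.5 K: ΣzᵢP/Pᵢˢᵃᵗ = 0.3251
  T = 340.9 K: ΣzᵢP/Pᵢˢᵃᵗ = 0.5956
  T = 334.5 K: ΣzᵢP/Pᵢˢᵃᵗ = 0.8244
  T = 331.4 K: ΣzᵢP/Pᵢˢᵃᵗ = 0.9694
  T = 329.8 K: ΣzᵢP/Pᵢˢᵃᵗ = 1.0552
Interpolating between 329.8 K and 331.4 K gives T ≈ 330.8 K.

T = 330.8 K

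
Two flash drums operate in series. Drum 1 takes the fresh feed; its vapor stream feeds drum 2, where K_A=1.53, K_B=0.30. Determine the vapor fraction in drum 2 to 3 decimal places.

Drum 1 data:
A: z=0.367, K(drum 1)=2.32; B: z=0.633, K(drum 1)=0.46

Drum 1:
Rachford–Rice: g(ψ₁) = Σ zᵢ(Kᵢ−1)/(1+ψ₁(Kᵢ−1)) = 0.
g(0) = ΣzᵢKᵢ − 1 = 0.143 and g(1) = 1 − Σzᵢ/Kᵢ = -0.534, so a root lies in (0, 1).
Newton–Raphson from ψ₁ = 0.5:
  ψ₁ = 0.500: g = -0.1764, g' = -0.578 → ψ₁ = 0.195
  ψ₁ = 0.195: g = 0.0032, g' = -0.635 → ψ₁ = 0.200
Converged at ψ₁ = 0.200.
Drum-1 compositions:
  A: x = 0.290, y = 0.674
  B: x = 0.710, y = 0.326
Drum-2 feed = drum-1 vapor: z₂ = (0.6735, 0.3265).
Drum 2:
Let ψ₂ = V/F and solve Σ zᵢ(Kᵢ−1)/(1+ψ₂(Kᵢ−1)) = 0.
Check two-phase: ΣzᵢKᵢ = 1.128 > 1 and Σzᵢ/Kᵢ = 1.528 > 1, so g(0) = 0.128 > 0 and g(1) = -0.528 < 0.
Binary case is linear: z₁(K₁−1)(1+ψ₂(K₂−1)) + z₂(K₂−1)(1+ψ₂(K₁−1)) = 0
⇒ ψ₂ = [z₁(K₁−1)+z₂(K₂−1)] / [−(K₁−1)(K₂−1)] = 0.1285/0.3710 = 0.346
  A: x = 0.569, y = 0.871
  B: x = 0.431, y = 0.129

V/F (drum 2) = 0.346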